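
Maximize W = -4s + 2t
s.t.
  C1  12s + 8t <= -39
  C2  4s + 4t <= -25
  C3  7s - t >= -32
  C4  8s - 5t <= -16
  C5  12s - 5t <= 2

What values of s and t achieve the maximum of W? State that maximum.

The binding constraints are 4s + 4t = -25 and 7s - t = -32.
Solving simultaneously gives s = -153/32, t = -47/32.

s = -153/32, t = -47/32, maximum W = 259/16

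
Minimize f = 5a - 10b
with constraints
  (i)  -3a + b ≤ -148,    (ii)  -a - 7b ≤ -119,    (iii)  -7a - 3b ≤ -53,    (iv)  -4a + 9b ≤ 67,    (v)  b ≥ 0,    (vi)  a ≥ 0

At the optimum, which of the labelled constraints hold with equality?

(i) and (iv)

Vertices and f = 5a - 10b:
  (105/2, 19/2) → f = 335/2
  (1399/23, 793/23) → f = -935/23
  (119, 0) → f = 595
The feasible region is unbounded (it extends along (1, 0), (9, 4)), but f strictly increases along every unbounded feasible direction, so there is no improving ray and the minimum is attained at a vertex.

The minimum is at (1399/23, 793/23). Substituting into each constraint, equality holds for (i) and (iv); the remaining constraints have slack.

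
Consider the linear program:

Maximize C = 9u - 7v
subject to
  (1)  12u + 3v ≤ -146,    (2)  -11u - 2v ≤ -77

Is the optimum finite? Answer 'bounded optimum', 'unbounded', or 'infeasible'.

From the feasible point (523/9, -2530/9), moving in the direction (2, -11) keeps every constraint satisfied while C increases without bound.

unbounded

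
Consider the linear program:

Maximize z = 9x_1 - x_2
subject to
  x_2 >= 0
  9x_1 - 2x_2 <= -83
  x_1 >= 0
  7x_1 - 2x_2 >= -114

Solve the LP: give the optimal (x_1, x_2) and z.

x_1 = 31/2, x_2 = 445/4, maximum z = 113/4

Feasible corners and z = 9x_1 - x_2:
  (0, 83/2) → z = -83/2
  (31/2, 445/4) → z = 113/4
  (0, 57) → z = -57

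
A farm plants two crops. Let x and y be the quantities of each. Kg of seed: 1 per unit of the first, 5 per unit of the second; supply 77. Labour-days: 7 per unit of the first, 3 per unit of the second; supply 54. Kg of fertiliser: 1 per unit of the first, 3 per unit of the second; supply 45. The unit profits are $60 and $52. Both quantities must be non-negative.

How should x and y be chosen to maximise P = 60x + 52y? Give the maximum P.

x = 3/2, y = 29/2, maximum P = 844

Vertices and P = 60x + 52y:
  (0, 0) → P = 0
  (0, 15) → P = 780
  (54/7, 0) → P = 3240/7
  (3/2, 29/2) → P = 844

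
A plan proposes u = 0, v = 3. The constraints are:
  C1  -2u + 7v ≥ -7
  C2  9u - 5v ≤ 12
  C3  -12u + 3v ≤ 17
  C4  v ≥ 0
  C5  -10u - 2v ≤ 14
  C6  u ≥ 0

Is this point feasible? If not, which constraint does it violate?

feasible

C1: 21 ≥ -7 ✓
C2: -15 ≤ 12 ✓
C3: 9 ≤ 17 ✓
C4: 3 ≥ 0 ✓
C5: -6 ≤ 14 ✓
C6: 0 ≥ 0 ✓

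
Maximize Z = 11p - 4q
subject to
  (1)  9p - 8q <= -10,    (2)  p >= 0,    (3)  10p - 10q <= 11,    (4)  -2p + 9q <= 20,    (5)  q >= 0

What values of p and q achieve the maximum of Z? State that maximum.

p = 14/13, q = 32/13, maximum Z = 2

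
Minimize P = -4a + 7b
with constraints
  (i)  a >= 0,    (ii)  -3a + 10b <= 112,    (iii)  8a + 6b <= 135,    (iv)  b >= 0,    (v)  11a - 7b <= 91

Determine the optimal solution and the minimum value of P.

Vertices and P = -4a + 7b:
  (0, 56/5) → P = 392/5
  (0, 0) → P = 0
  (339/49, 1301/98) → P = 6395/98
  (1491/122, 757/122) → P = -665/122
  (91/11, 0) → P = -364/11

a = 91/11, b = 0, minimum P = -364/11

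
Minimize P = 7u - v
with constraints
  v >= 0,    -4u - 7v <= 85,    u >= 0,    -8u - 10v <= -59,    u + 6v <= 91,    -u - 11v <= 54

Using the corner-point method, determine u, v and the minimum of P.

u = 0, v = 91/6, minimum P = -91/6

Vertices and P = 7u - v:
  (59/8, 0) → P = 413/8
  (91, 0) → P = 637
  (0, 59/10) → P = -59/10
  (0, 91/6) → P = -91/6

The optimum lies where u = 0 and u + 6v = 91.
Solving simultaneously gives u = 0, v = 91/6.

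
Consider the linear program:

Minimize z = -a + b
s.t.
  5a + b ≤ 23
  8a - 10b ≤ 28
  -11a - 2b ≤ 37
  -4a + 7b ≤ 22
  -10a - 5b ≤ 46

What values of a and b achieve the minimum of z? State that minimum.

Extreme points and z = -a + b:
  (129/29, 22/29) → z = -107/29
  (139/39, 202/39) → z = 21/13
  (-16/7, -162/35) → z = -82/35
  (-303/85, 94/85) → z = 397/85
  (-93/35, -136/35) → z = -43/35

The optimum lies where 5a + b = 23 and 8a - 10b = 28.
Solving simultaneously gives a = 129/29, b = 22/29.

a = 129/29, b = 22/29, minimum z = -107/29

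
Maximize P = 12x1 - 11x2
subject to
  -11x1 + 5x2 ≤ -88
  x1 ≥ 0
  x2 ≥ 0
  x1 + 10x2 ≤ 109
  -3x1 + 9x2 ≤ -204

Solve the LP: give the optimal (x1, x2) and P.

x1 = 109, x2 = 0, maximum P = 1308

Corner points and P = 12x1 - 11x2:
  (109, 0) → P = 1308
  (68, 0) → P = 816
  (1007/13, 41/13) → P = 11633/13

At the optimal vertex, x2 = 0 and x1 + 10x2 = 109.
Solving simultaneously gives x1 = 109, x2 = 0.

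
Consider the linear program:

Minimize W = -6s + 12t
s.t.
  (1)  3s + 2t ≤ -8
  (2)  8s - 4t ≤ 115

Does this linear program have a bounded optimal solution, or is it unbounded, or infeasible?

From the feasible point (99/14, -409/28), moving in the direction (-4, -8) keeps every constraint satisfied while W decreases without bound.

unbounded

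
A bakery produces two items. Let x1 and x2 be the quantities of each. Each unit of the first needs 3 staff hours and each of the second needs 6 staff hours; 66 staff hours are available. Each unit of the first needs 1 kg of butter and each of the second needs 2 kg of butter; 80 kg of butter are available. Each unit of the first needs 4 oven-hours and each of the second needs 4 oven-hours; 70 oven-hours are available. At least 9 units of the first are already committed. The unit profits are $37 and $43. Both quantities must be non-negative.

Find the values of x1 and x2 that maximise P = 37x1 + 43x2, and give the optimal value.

x1 = 13, x2 = 9/2, maximum P = 1349/2

Corner points and P = 37x1 + 43x2:
  (35/2, 0) → P = 1295/2
  (9, 0) → P = 333
  (13, 9/2) → P = 1349/2
  (9, 13/2) → P = 1225/2

At the optimal vertex, 3x1 + 6x2 = 66 and 4x1 + 4x2 = 70.
Solving simultaneously gives x1 = 13, x2 = 9/2.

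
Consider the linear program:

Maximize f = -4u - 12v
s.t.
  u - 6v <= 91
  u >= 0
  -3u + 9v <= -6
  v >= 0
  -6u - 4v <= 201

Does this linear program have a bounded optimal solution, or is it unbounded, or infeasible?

Extreme points and f = -4u - 12v:
  (91, 0) → f = -364
  (2, 0) → f = -8
The feasible region has finitely many vertices and no improving ray; the maximum is -8 at (2, 0).

bounded optimum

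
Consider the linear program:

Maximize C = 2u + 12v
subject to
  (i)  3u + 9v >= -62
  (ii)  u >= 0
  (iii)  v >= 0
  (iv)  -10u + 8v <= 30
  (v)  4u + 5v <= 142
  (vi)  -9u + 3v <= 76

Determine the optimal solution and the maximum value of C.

u = 493/41, v = 770/41, maximum C = 10226/41

Corner points and C = 2u + 12v:
  (0, 0) → C = 0
  (0, 15/4) → C = 45
  (71/2, 0) → C = 71
  (493/41, 770/41) → C = 10226/41

The binding constraints are -10u + 8v = 30 and 4u + 5v = 142.
Solving simultaneously gives u = 493/41, v = 770/41.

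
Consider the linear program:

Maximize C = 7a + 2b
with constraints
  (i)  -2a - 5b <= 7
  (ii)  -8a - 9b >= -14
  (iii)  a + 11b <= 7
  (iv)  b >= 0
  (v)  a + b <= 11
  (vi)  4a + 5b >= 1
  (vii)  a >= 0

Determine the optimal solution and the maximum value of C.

Corner points and C = 7a + 2b:
  (91/79, 42/79) → C = 721/79
  (7/4, 0) → C = 49/4
  (0, 7/11) → C = 14/11
  (1/4, 0) → C = 7/4
  (0, 1/5) → C = 2/5

The optimum lies where -8a - 9b = -14 and b = 0.
Solving simultaneously gives a = 7/4, b = 0.

a = 7/4, b = 0, maximum C = 49/4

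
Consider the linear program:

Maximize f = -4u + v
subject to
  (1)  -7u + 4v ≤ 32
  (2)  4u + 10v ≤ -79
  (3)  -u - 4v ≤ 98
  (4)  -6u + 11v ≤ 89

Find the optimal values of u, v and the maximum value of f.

u = -65/4, v = -327/16, maximum f = 713/16

Corner points and f = -4u + v:
  (-318/43, -425/86) → f = 2119/86
  (-65/4, -327/16) → f = 713/16
  (332/3, -313/6) → f = -2969/6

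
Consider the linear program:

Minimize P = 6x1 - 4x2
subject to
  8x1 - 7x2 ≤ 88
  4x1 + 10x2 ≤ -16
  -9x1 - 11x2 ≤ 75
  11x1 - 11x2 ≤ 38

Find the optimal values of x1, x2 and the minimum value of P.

x1 = -287/23, x2 = 78/23, minimum P = -2034/23

Corner points and P = 6x1 - 4x2:
  (-287/23, 78/23) → P = -2034/23
  (102/77, -164/77) → P = 1268/77
  (-37/20, -1167/220) → P = 1113/110

The binding constraints are 4x1 + 10x2 = -16 and -9x1 - 11x2 = 75.
Solving simultaneously gives x1 = -287/23, x2 = 78/23.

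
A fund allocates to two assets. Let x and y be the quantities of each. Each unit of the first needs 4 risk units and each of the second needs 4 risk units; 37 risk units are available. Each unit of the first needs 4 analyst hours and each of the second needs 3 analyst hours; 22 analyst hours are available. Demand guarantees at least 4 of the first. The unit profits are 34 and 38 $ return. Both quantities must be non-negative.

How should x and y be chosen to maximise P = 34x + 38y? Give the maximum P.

Vertices and P = 34x + 38y:
  (11/2, 0) → P = 187
  (4, 0) → P = 136
  (4, 2) → P = 212

The optimum lies where 4x + 3y = 22 and x = 4.
Solving simultaneously gives x = 4, y = 2.

x = 4, y = 2, maximum P = 212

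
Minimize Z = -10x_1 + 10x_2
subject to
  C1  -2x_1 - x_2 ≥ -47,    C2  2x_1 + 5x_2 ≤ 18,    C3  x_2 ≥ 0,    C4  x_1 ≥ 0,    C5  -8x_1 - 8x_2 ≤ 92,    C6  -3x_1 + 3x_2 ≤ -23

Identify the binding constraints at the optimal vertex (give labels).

C2 and C3

Vertices and Z = -10x_1 + 10x_2:
  (9, 0) → Z = -90
  (169/21, 8/21) → Z = -230/3
  (23/3, 0) → Z = -230/3

The minimum is at (9, 0). Substituting into each constraint, equality holds for C2 and C3; the remaining constraints have slack.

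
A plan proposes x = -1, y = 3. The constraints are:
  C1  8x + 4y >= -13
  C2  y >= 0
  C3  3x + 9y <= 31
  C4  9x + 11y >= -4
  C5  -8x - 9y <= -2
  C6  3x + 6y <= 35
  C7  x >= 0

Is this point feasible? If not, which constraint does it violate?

not feasible — violates C7

Constraint C7: x = -1, which is not ≥ 0. All other constraints are satisfied.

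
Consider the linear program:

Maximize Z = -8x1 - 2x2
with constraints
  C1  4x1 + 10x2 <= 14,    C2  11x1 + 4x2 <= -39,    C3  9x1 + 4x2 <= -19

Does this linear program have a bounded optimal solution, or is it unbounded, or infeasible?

From the feasible point (-223/47, 155/47), moving in the direction (-10, 4) keeps every constraint satisfied while Z increases without bound.

unbounded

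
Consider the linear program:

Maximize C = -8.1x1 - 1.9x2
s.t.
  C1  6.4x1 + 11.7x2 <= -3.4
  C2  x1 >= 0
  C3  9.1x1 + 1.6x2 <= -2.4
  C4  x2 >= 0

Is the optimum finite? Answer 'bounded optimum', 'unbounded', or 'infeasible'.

infeasible

The boundaries 6.4x1 + 11.7x2 = -3.4 and x2 = 0 meet at (-0.53125, 0), but that point violates x1 ≥ 0. Every candidate vertex is excluded by some other constraint, so the feasible region is empty.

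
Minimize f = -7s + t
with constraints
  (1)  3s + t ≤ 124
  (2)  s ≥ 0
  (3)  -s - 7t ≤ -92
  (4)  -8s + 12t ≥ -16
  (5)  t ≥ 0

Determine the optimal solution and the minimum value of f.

s = 376/11, t = 236/11, minimum f = -2396/11

Feasible corners and f = -7s + t:
  (0, 124) → f = 124
  (376/11, 236/11) → f = -2396/11
  (0, 92/7) → f = 92/7
  (304/17, 180/17) → f = -1948/17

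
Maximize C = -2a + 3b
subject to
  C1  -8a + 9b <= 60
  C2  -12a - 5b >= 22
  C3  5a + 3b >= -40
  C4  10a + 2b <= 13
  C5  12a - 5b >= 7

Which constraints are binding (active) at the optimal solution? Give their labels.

C2 and C5

Corner points and C = -2a + 3b:
  (109/26, -188/13) → C = -673/13
  (-5/8, -29/10) → C = -149/20
  (119/20, -93/4) → C = -1633/20
  (-179/61, -515/61) → C = -1187/61

The maximum is at (-5/8, -29/10). Substituting into each constraint, equality holds for C2 and C5; the remaining constraints have slack.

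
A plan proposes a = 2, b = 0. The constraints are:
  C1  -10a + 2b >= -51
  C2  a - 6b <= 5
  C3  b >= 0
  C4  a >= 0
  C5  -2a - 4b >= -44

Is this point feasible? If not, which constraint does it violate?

C1: -20 ≥ -51 ✓
C2: 2 ≤ 5 ✓
C3: 0 ≥ 0 ✓
C4: 2 ≥ 0 ✓
C5: -4 ≥ -44 ✓

feasible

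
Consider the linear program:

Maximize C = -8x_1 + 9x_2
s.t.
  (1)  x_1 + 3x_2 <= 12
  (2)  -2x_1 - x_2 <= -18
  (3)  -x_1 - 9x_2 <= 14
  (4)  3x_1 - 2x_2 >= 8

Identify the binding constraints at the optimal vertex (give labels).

Feasible corners and C = -8x_1 + 9x_2:
  (42/5, 6/5) → C = -282/5
  (25, -13/3) → C = -239
  (176/17, -46/17) → C = -1822/17

The maximum is at (42/5, 6/5). Substituting into each constraint, equality holds for (1) and (2); the remaining constraints have slack.

(1) and (2)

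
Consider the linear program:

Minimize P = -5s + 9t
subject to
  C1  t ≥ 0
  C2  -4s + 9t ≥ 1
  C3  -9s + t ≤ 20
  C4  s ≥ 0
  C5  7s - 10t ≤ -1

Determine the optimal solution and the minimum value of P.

The feasible region is unbounded (it extends along (10, 7), (1, 9)), but P strictly increases along every unbounded feasible direction, so there is no improving ray and the minimum is attained at a vertex.

The optimum lies where -4s + 9t = 1 and 7s - 10t = -1.
Solving simultaneously gives s = 1/23, t = 3/23.

s = 1/23, t = 3/23, minimum P = 22/23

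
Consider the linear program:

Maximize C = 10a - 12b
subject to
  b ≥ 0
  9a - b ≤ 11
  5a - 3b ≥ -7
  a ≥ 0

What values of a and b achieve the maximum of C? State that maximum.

a = 11/9, b = 0, maximum C = 110/9

Corner points and C = 10a - 12b:
  (11/9, 0) → C = 110/9
  (0, 0) → C = 0
  (20/11, 59/11) → C = -508/11
  (0, 7/3) → C = -28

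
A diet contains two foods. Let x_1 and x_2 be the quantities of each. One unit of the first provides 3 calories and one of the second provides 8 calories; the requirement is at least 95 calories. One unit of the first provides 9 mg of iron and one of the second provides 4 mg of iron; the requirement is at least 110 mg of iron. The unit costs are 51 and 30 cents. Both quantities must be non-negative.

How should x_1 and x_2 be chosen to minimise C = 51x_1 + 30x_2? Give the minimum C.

x_1 = 25/3, x_2 = 35/4, minimum C = 1375/2

Extreme points and C = 51x_1 + 30x_2:
  (0, 55/2) → C = 825
  (95/3, 0) → C = 1615
  (25/3, 35/4) → C = 1375/2
The feasible region is unbounded (it extends along (0, 1), (1, 0)), but C strictly increases along every unbounded feasible direction, so there is no improving ray and the minimum is attained at a vertex.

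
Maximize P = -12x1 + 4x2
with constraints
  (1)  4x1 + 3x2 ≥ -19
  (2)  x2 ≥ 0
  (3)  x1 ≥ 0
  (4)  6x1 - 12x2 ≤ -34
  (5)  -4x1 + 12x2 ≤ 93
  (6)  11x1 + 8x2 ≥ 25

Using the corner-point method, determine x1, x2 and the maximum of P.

x1 = 0, x2 = 31/4, maximum P = 31

Corner points and P = -12x1 + 4x2:
  (0, 31/4) → P = 31
  (0, 25/8) → P = 25/2
  (59/2, 211/12) → P = -851/3
  (7/45, 131/45) → P = 88/9

The binding constraints are x1 = 0 and -4x1 + 12x2 = 93.
Solving simultaneously gives x1 = 0, x2 = 31/4.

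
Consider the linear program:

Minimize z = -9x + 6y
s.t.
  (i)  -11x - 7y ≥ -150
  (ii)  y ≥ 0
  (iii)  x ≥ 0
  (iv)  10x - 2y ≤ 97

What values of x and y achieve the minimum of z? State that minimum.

x = 97/10, y = 0, minimum z = -873/10

Corner points and z = -9x + 6y:
  (0, 150/7) → z = 900/7
  (979/92, 433/92) → z = -6213/92
  (0, 0) → z = 0
  (97/10, 0) → z = -873/10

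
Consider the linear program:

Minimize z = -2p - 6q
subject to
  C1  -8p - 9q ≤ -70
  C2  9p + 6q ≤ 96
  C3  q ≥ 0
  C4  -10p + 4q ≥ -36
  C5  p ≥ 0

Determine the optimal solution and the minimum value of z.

p = 0, q = 16, minimum z = -96

The optimum lies where 9p + 6q = 96 and p = 0.
Solving simultaneously gives p = 0, q = 16.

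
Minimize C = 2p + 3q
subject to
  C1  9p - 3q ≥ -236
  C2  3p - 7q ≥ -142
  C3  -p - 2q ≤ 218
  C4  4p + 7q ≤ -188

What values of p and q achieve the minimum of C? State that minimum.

p = -1126/21, q = -1726/21, minimum C = -7430/21

Vertices and C = 2p + 3q:
  (-1126/21, -1726/21) → C = -7430/21
  (-2216/75, -748/75) → C = -6676/75
  (1150, -684) → C = 248

The optimum lies where 9p - 3q = -236 and -p - 2q = 218.
Solving simultaneously gives p = -1126/21, q = -1726/21.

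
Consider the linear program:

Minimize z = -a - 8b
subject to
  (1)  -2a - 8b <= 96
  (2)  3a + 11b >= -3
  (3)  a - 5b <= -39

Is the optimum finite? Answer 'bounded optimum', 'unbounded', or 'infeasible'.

From the feasible point (-222/13, 57/13), moving in the direction (5, 1) keeps every constraint satisfied while z decreases without bound.

unbounded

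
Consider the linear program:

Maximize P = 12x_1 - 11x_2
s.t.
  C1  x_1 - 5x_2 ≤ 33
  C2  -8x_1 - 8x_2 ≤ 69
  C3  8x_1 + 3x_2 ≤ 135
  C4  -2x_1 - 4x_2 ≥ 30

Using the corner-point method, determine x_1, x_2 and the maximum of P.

x_1 = -9/7, x_2 = -48/7, maximum P = 60

The optimum lies where x_1 - 5x_2 = 33 and -2x_1 - 4x_2 = 30.
Solving simultaneously gives x_1 = -9/7, x_2 = -48/7.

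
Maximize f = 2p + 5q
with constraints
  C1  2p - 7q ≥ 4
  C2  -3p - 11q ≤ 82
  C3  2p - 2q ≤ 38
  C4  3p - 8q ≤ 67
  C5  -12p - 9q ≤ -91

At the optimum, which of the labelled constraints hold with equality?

C1 and C3

Vertices and f = 2p + 5q:
  (129/5, 34/5) → f = 428/5
  (673/102, 67/51) → f = 336/17
  (17, -2) → f = 24
  (1331/123, -177/41) → f = 7/123

The maximum is at (129/5, 34/5). Substituting into each constraint, equality holds for C1 and C3; the remaining constraints have slack.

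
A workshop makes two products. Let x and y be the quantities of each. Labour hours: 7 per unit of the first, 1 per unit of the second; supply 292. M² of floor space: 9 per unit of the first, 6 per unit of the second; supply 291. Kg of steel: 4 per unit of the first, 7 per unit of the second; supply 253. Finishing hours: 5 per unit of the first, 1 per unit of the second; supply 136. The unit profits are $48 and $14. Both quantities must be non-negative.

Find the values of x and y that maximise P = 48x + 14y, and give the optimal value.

Feasible corners and P = 48x + 14y:
  (0, 0) → P = 0
  (0, 253/7) → P = 506
  (136/5, 0) → P = 6528/5
  (173/13, 371/13) → P = 13498/13
  (25, 11) → P = 1354

x = 25, y = 11, maximum P = 1354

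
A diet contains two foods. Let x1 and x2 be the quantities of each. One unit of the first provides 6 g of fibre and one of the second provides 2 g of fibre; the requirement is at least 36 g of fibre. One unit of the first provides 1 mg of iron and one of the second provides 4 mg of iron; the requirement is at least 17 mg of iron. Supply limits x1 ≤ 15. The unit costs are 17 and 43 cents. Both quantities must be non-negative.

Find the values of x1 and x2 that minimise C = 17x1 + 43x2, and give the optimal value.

The feasible region is unbounded (it extends along (0, 1)), but C strictly increases along every unbounded feasible direction, so there is no improving ray and the minimum is attained at a vertex.

x1 = 5, x2 = 3, minimum C = 214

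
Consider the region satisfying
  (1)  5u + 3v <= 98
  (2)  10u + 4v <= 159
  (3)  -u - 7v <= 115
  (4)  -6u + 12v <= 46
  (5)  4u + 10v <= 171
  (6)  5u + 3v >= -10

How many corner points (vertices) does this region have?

4

Pairwise boundary intersections that survive every other constraint:
  (143/6, -119/6)
  (431/36, 707/72)
  (275/32, -565/32)
  (-43/13, 85/39)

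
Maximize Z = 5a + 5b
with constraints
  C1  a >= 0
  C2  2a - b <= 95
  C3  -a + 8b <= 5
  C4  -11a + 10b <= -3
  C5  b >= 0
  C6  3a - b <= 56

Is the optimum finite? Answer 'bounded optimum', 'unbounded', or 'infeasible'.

bounded optimum

Feasible corners and Z = 5a + 5b:
  (37/39, 29/39) → Z = 110/13
  (453/23, 71/23) → Z = 2620/23
  (3/11, 0) → Z = 15/11
  (56/3, 0) → Z = 280/3
The feasible region has finitely many vertices and no improving ray; the maximum is 2620/23 at (453/23, 71/23).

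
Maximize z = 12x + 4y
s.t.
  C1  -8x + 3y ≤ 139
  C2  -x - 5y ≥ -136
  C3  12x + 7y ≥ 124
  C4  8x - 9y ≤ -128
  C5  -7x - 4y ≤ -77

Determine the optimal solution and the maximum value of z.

x = 584/49, y = 1216/49, maximum z = 1696/7

Extreme points and z = 12x + 4y:
  (584/49, 1216/49) → z = 1696/7
  (-159/31, 875/31) → z = 1592/31
  (181/95, 1512/95) → z = 1644/19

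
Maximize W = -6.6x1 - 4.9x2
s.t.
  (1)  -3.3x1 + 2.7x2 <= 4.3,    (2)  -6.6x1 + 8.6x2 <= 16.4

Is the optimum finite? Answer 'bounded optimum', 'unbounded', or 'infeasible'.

From the feasible point (365/528, 2.4375), moving in the direction (-2.7, -3.3) keeps every constraint satisfied while W increases without bound.

unbounded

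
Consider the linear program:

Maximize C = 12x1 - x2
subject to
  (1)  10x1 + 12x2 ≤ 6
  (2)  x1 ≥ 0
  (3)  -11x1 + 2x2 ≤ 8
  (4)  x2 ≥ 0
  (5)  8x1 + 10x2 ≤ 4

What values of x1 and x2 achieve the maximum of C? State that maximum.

x1 = 1/2, x2 = 0, maximum C = 6

Feasible corners and C = 12x1 - x2:
  (0, 0) → C = 0
  (0, 2/5) → C = -2/5
  (1/2, 0) → C = 6

The binding constraints are x2 = 0 and 8x1 + 10x2 = 4.
Solving simultaneously gives x1 = 1/2, x2 = 0.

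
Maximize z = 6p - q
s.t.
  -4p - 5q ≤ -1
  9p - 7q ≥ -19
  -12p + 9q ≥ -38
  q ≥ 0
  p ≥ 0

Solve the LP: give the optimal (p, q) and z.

p = 437/3, q = 190, maximum z = 684

Vertices and z = 6p - q:
  (1/4, 0) → z = 3/2
  (0, 1/5) → z = -1/5
  (437/3, 190) → z = 684
  (0, 19/7) → z = -19/7
  (19/6, 0) → z = 19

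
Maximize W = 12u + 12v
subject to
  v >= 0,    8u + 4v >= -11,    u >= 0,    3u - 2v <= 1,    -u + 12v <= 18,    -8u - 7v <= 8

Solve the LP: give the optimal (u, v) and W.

u = 24/17, v = 55/34, maximum W = 618/17

Corner points and W = 12u + 12v:
  (0, 0) → W = 0
  (1/3, 0) → W = 4
  (0, 3/2) → W = 18
  (24/17, 55/34) → W = 618/17

The binding constraints are 3u - 2v = 1 and -u + 12v = 18.
Solving simultaneously gives u = 24/17, v = 55/34.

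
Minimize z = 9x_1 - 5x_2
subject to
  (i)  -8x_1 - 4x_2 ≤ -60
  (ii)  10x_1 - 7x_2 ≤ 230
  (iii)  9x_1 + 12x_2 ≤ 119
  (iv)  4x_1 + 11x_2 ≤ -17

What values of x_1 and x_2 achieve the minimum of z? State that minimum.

x_1 = 91/9, x_2 = -47/9, minimum z = 1054/9

The optimum lies where -8x_1 - 4x_2 = -60 and 4x_1 + 11x_2 = -17.
Solving simultaneously gives x_1 = 91/9, x_2 = -47/9.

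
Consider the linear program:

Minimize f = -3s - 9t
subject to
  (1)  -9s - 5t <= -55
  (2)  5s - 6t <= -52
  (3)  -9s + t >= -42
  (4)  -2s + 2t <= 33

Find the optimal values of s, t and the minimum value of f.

Vertices and f = -3s - 9t:
  (70/79, 743/79) → f = -6897/79
  (-55/28, 407/28) → f = -1749/14
  (304/49, 678/49) → f = -1002/7
  (117/16, 381/16) → f = -945/4

s = 117/16, t = 381/16, minimum f = -945/4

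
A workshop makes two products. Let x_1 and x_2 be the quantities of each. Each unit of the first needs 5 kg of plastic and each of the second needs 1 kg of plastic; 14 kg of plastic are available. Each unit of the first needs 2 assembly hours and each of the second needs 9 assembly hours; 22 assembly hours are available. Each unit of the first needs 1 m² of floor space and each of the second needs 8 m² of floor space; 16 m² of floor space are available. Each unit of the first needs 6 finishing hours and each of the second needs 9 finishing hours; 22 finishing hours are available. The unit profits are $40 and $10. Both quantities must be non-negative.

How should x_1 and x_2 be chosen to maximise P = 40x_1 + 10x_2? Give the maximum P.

Feasible corners and P = 40x_1 + 10x_2:
  (0, 0) → P = 0
  (0, 2) → P = 20
  (14/5, 0) → P = 112
  (8/3, 2/3) → P = 340/3
  (32/39, 74/39) → P = 2020/39

The binding constraints are 5x_1 + x_2 = 14 and 6x_1 + 9x_2 = 22.
Solving simultaneously gives x_1 = 8/3, x_2 = 2/3.

x_1 = 8/3, x_2 = 2/3, maximum P = 340/3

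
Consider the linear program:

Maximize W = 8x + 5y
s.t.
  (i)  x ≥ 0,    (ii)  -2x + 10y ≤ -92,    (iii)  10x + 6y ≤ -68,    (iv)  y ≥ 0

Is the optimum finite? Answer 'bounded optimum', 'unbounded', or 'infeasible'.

The boundaries x = 0 and 10x + 6y = -68 meet at (0, -34/3), but that point violates y ≥ 0. Every candidate vertex is excluded by some other constraint, so the feasible region is empty.

infeasible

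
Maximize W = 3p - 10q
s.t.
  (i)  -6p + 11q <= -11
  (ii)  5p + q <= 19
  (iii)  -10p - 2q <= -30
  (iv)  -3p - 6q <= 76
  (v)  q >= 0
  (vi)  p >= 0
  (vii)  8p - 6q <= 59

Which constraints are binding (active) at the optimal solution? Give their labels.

Extreme points and W = 3p - 10q:
  (220/61, 59/61) → W = 70/61
  (176/61, 35/61) → W = 178/61
  (19/5, 0) → W = 57/5
  (3, 0) → W = 9

The maximum is at (19/5, 0). Substituting into each constraint, equality holds for (ii) and (v); the remaining constraints have slack.

(ii) and (v)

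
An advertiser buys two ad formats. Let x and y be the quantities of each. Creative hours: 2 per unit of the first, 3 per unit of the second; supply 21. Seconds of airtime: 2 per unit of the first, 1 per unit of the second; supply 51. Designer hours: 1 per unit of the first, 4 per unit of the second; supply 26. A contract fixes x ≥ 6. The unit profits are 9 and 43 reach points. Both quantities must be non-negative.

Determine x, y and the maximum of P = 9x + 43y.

Extreme points and P = 9x + 43y:
  (21/2, 0) → P = 189/2
  (6, 0) → P = 54
  (6, 3) → P = 183

x = 6, y = 3, maximum P = 183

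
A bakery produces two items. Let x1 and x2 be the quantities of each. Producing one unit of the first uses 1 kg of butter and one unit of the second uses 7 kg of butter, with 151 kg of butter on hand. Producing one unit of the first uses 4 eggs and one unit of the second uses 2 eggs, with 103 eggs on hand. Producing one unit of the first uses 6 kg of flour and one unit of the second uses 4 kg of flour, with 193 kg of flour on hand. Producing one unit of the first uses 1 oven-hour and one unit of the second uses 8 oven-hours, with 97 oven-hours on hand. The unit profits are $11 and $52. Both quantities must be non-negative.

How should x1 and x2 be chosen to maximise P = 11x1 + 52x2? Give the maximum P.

Extreme points and P = 11x1 + 52x2:
  (0, 0) → P = 0
  (0, 97/8) → P = 1261/2
  (103/4, 0) → P = 1133/4
  (21, 19/2) → P = 725

x1 = 21, x2 = 19/2, maximum P = 725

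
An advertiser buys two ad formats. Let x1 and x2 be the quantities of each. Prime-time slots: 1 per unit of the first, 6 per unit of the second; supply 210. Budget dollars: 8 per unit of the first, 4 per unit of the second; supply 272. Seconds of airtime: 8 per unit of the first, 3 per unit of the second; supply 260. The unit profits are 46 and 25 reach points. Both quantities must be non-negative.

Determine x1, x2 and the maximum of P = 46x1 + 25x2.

x1 = 18, x2 = 32, maximum P = 1628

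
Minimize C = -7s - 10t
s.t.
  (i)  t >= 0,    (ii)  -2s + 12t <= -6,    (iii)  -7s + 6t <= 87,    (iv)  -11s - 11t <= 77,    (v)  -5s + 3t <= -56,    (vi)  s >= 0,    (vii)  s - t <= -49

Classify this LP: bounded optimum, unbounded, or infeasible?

The boundaries t = 0 and -5s + 3t = -56 meet at (56/5, 0), but that point violates s - t ≤ -49. Every candidate vertex is excluded by some other constraint, so the feasible region is empty.

infeasible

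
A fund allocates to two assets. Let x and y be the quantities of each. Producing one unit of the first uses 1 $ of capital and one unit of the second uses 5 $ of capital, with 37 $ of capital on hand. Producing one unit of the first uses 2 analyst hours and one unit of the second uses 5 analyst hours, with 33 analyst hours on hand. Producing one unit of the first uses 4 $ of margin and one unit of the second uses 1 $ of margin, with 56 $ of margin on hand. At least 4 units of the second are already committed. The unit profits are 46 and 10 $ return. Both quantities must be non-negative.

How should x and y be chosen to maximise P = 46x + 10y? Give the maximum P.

Feasible corners and P = 46x + 10y:
  (0, 33/5) → P = 66
  (0, 4) → P = 40
  (13/2, 4) → P = 339

The optimum lies where 2x + 5y = 33 and y = 4.
Solving simultaneously gives x = 13/2, y = 4.

x = 13/2, y = 4, maximum P = 339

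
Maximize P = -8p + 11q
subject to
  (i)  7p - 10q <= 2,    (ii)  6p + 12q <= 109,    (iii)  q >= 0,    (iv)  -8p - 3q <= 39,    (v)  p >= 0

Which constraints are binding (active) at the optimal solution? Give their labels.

(ii) and (v)

Feasible corners and P = -8p + 11q:
  (557/72, 751/144) → P = -217/48
  (2/7, 0) → P = -16/7
  (0, 109/12) → P = 1199/12
  (0, 0) → P = 0

The maximum is at (0, 109/12). Substituting into each constraint, equality holds for (ii) and (v); the remaining constraints have slack.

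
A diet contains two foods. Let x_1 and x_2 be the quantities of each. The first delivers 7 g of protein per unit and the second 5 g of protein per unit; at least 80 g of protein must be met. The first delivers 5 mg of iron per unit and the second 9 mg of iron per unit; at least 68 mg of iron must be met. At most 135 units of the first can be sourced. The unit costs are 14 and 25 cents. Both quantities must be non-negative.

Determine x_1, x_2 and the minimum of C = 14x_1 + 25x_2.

Vertices and C = 14x_1 + 25x_2:
  (0, 16) → C = 400
  (68/5, 0) → C = 952/5
  (135, 0) → C = 1890
  (10, 2) → C = 190
The feasible region is unbounded (it extends along (0, 1)), but C strictly increases along every unbounded feasible direction, so there is no improving ray and the minimum is attained at a vertex.

The optimum lies where 7x_1 + 5x_2 = 80 and 5x_1 + 9x_2 = 68.
Solving simultaneously gives x_1 = 10, x_2 = 2.

x_1 = 10, x_2 = 2, minimum C = 190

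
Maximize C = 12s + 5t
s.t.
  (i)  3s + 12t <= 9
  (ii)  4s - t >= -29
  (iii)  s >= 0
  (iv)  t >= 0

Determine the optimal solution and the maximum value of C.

s = 3, t = 0, maximum C = 36

Feasible corners and C = 12s + 5t:
  (0, 3/4) → C = 15/4
  (3, 0) → C = 36
  (0, 0) → C = 0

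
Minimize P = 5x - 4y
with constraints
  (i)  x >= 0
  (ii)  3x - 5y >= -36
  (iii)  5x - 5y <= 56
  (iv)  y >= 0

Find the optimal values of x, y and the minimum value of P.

Feasible corners and P = 5x - 4y:
  (0, 36/5) → P = -144/5
  (0, 0) → P = 0
  (46, 174/5) → P = 454/5
  (56/5, 0) → P = 56

The optimum lies where x = 0 and 3x - 5y = -36.
Solving simultaneously gives x = 0, y = 36/5.

x = 0, y = 36/5, minimum P = -144/5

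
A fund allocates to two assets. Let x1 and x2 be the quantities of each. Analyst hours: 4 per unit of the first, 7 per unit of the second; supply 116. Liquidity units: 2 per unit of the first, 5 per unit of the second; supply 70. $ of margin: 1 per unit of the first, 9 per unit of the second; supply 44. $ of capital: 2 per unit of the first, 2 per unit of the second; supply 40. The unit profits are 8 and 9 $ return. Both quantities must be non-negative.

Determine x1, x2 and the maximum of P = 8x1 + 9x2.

x1 = 17, x2 = 3, maximum P = 163

Extreme points and P = 8x1 + 9x2:
  (0, 0) → P = 0
  (0, 44/9) → P = 44
  (20, 0) → P = 160
  (17, 3) → P = 163

The binding constraints are x1 + 9x2 = 44 and 2x1 + 2x2 = 40.
Solving simultaneously gives x1 = 17, x2 = 3.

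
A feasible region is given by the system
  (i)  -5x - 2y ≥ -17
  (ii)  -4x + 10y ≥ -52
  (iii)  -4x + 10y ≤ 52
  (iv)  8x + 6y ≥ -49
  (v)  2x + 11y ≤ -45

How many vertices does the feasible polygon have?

3

Pairwise boundary intersections that survive every other constraint:
  (-89/52, -153/26)
  (61/32, -71/16)
  (-269/76, -131/38)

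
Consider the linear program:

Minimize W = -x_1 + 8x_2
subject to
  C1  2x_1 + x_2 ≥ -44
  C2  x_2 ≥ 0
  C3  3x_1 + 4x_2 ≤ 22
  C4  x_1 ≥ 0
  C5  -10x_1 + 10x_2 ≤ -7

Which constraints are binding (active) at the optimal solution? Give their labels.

Corner points and W = -x_1 + 8x_2:
  (22/3, 0) → W = -22/3
  (7/10, 0) → W = -7/10
  (124/35, 199/70) → W = 96/5

The minimum is at (22/3, 0). Substituting into each constraint, equality holds for C2 and C3; the remaining constraints have slack.

C2 and C3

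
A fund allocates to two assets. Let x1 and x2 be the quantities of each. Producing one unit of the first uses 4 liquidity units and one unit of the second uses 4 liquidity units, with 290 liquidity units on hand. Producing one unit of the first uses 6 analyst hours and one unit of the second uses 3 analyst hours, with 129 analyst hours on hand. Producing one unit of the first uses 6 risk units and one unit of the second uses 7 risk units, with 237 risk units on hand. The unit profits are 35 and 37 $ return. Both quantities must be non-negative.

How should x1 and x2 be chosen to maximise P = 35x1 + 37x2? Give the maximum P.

Corner points and P = 35x1 + 37x2:
  (0, 0) → P = 0
  (0, 237/7) → P = 8769/7
  (43/2, 0) → P = 1505/2
  (8, 27) → P = 1279

At the optimal vertex, 6x1 + 3x2 = 129 and 6x1 + 7x2 = 237.
Solving simultaneously gives x1 = 8, x2 = 27.

x1 = 8, x2 = 27, maximum P = 1279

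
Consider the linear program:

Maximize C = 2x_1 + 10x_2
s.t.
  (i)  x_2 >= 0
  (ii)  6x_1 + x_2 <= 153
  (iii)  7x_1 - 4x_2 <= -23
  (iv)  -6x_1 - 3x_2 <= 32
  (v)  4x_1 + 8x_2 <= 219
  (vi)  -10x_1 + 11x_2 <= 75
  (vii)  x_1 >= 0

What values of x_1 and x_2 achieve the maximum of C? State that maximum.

x_1 = 47/37, x_2 = 295/37, maximum C = 3044/37

Extreme points and C = 2x_1 + 10x_2:
  (47/37, 295/37) → C = 3044/37
  (0, 23/4) → C = 115/2
  (0, 75/11) → C = 750/11

The binding constraints are 7x_1 - 4x_2 = -23 and -10x_1 + 11x_2 = 75.
Solving simultaneously gives x_1 = 47/37, x_2 = 295/37.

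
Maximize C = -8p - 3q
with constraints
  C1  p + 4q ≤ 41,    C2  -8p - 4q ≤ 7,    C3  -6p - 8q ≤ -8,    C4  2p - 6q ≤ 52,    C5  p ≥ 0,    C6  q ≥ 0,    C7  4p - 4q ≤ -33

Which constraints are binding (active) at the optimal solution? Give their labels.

Corner points and C = -8p - 3q:
  (0, 41/4) → C = -123/4
  (8/5, 197/20) → C = -847/20
  (0, 33/4) → C = -99/4

The maximum is at (0, 33/4). Substituting into each constraint, equality holds for C5 and C7; the remaining constraints have slack.

C5 and C7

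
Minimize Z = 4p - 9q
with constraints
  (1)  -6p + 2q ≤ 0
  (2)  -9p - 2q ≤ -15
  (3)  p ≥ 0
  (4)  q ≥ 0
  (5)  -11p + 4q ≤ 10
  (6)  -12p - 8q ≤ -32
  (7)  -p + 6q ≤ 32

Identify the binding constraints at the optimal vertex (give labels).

Feasible corners and Z = 4p - 9q:
  (1, 3) → Z = -23
  (32/17, 96/17) → Z = -736/17
  (7/6, 9/4) → Z = -187/12
  (8/3, 0) → Z = 32/3
The feasible region is unbounded (it extends along (6, 1), (1, 0)), but Z strictly increases along every unbounded feasible direction, so there is no improving ray and the minimum is attained at a vertex.

The minimum is at (32/17, 96/17). Substituting into each constraint, equality holds for (1) and (7); the remaining constraints have slack.

(1) and (7)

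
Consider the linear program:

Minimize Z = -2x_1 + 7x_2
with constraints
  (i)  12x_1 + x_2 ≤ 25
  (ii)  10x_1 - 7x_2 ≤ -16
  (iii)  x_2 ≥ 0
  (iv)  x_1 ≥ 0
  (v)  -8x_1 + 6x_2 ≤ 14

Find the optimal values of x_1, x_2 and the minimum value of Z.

Extreme points and Z = -2x_1 + 7x_2:
  (0, 16/7) → Z = 16
  (1/2, 3) → Z = 20
  (0, 7/3) → Z = 49/3

At the optimal vertex, 10x_1 - 7x_2 = -16 and x_1 = 0.
Solving simultaneously gives x_1 = 0, x_2 = 16/7.

x_1 = 0, x_2 = 16/7, minimum Z = 16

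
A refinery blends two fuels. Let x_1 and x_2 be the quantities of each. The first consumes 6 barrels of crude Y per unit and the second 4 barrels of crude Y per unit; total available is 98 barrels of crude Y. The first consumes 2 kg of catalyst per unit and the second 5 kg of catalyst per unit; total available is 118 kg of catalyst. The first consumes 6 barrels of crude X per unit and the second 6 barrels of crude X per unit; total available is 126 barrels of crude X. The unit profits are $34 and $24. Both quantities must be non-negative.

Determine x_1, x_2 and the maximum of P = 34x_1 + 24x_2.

x_1 = 7, x_2 = 14, maximum P = 574

Vertices and P = 34x_1 + 24x_2:
  (0, 0) → P = 0
  (0, 21) → P = 504
  (49/3, 0) → P = 1666/3
  (7, 14) → P = 574

The optimum lies where 6x_1 + 4x_2 = 98 and 6x_1 + 6x_2 = 126.
Solving simultaneously gives x_1 = 7, x_2 = 14.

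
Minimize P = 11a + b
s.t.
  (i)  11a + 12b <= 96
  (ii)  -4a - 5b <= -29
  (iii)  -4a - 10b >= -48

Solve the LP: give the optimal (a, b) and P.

a = 5/2, b = 19/5, minimum P = 313/10

Feasible corners and P = 11a + b:
  (132/7, -65/7) → P = 1387/7
  (192/31, 72/31) → P = 2184/31
  (5/2, 19/5) → P = 313/10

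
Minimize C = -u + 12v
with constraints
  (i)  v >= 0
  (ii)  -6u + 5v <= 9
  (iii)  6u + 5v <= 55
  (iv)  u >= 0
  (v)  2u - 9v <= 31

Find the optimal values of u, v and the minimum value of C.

u = 55/6, v = 0, minimum C = -55/6

Feasible corners and C = -u + 12v:
  (55/6, 0) → C = -55/6
  (0, 0) → C = 0
  (23/6, 32/5) → C = 2189/30
  (0, 9/5) → C = 108/5

The binding constraints are v = 0 and 6u + 5v = 55.
Solving simultaneously gives u = 55/6, v = 0.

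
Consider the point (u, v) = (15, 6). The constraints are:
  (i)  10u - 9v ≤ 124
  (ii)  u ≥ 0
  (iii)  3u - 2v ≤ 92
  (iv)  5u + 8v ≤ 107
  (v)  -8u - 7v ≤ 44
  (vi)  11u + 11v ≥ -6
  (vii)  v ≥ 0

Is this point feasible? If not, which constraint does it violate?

Constraint (iv): 5u + 8v = 123, which is not ≤ 107. All other constraints are satisfied.

not feasible — violates (iv)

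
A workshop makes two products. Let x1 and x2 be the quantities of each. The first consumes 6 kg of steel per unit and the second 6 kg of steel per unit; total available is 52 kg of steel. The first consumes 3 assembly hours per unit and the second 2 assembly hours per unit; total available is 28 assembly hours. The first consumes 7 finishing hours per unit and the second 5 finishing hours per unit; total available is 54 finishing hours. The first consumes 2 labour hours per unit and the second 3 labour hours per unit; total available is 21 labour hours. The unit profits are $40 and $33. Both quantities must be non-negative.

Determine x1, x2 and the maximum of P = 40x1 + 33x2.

x1 = 16/3, x2 = 10/3, maximum P = 970/3

Feasible corners and P = 40x1 + 33x2:
  (0, 0) → P = 0
  (0, 7) → P = 231
  (54/7, 0) → P = 2160/7
  (16/3, 10/3) → P = 970/3
  (5, 11/3) → P = 321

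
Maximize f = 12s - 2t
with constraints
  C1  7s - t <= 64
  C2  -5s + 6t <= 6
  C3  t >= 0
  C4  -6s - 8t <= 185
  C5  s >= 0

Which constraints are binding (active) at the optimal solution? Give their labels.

Vertices and f = 12s - 2t:
  (390/37, 362/37) → f = 3956/37
  (64/7, 0) → f = 768/7
  (0, 1) → f = -2
  (0, 0) → f = 0

The maximum is at (64/7, 0). Substituting into each constraint, equality holds for C1 and C3; the remaining constraints have slack.

C1 and C3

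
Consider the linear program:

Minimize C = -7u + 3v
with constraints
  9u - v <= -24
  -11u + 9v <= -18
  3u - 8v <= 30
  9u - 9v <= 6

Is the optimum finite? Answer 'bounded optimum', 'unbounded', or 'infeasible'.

infeasible

The boundaries 9u - v = -24 and 9u - 9v = 6 meet at (-37/12, -15/4), but that point violates -11u + 9v ≤ -18. Every candidate vertex is excluded by some other constraint, so the feasible region is empty.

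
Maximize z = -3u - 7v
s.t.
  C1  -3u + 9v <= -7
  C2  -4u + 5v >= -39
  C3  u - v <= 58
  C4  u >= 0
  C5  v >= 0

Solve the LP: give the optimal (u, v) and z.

Vertices and z = -3u - 7v:
  (316/21, 89/21) → z = -1571/21
  (7/3, 0) → z = -7
  (39/4, 0) → z = -117/4

u = 7/3, v = 0, maximum z = -7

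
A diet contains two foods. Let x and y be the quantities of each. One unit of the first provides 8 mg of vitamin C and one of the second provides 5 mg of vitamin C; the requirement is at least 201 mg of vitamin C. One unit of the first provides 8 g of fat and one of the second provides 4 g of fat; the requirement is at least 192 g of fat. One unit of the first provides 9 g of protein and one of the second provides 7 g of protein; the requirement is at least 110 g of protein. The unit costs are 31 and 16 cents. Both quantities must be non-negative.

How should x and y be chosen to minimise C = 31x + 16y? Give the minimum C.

Vertices and C = 31x + 16y:
  (0, 48) → C = 768
  (201/8, 0) → C = 6231/8
  (39/2, 9) → C = 1497/2
The feasible region is unbounded (it extends along (0, 1), (1, 0)), but C strictly increases along every unbounded feasible direction, so there is no improving ray and the minimum is attained at a vertex.

The binding constraints are 8x + 5y = 201 and 8x + 4y = 192.
Solving simultaneously gives x = 39/2, y = 9.

x = 39/2, y = 9, minimum C = 1497/2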